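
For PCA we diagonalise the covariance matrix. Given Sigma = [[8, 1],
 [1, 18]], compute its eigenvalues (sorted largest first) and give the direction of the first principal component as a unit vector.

Step 1 — characteristic polynomial of 2×2 Sigma:
  det(Sigma - λI) = λ² - trace · λ + det = 0.
  trace = 8 + 18 = 26, det = 8·18 - (1)² = 143.
Step 2 — discriminant:
  Δ = trace² - 4·det = 676 - 572 = 104.
Step 3 — eigenvalues:
  λ = (trace ± √Δ)/2 = (26 ± 10.198)/2,
  λ_1 = 18.099,  λ_2 = 7.901.

Step 4 — unit eigenvector for λ_1: solve (Sigma - λ_1 I)v = 0. First row:
  (8 - 18.099)·v_x + (1)·v_y = 0, i.e. (-10.099)·v_x + (1)·v_y = 0,
  so v ∝ (b, λ_1 - a) = (1, 10.099) = u.
  ||u|| = √((1)² + (10.099)²) = √(102.9902) ≈ 10.1484,
  v_1 = u/||u|| ≈ (0.0985, 0.9951) (||v_1|| = 1).

λ_1 = 18.099,  λ_2 = 7.901;  v_1 ≈ (0.0985, 0.9951)


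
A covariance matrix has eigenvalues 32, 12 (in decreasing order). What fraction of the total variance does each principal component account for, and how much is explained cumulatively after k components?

Step 1 — total variance = trace(Sigma) = Σ λ_i = 32 + 12 = 44.

Step 2 — fraction explained by component i = λ_i / Σ λ:
  PC1: 32/44 = 0.7273
  PC2: 12/44 = 0.2727

Step 3 — cumulative fraction after k components = (λ_1 + ... + λ_k) / Σ λ:
  k = 1: 32/44 = 0.7273
  k = 2: (32 + 12)/44 = 44/44 = 1

Summary (fraction, with percent):

explained: PC1 0.7273 (72.73%), PC2 0.2727 (27.27%);  cumulative: 0.7273, 1


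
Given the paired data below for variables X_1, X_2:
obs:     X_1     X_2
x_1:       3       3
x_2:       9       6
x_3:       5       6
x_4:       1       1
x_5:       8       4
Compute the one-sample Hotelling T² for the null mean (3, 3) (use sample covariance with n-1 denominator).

Step 1 — sample mean vector:
  mean(X_1) = (3 + 9 + 5 + 1 + 8) / 5 = 26/5 = 5.2
  mean(X_2) = (3 + 6 + 6 + 1 + 4) / 5 = 20/5 = 4
  x̄ = (5.2, 4),  deviation x̄ - mu_0 = (5.2, 4) - (3, 3) = (2.2, 1).

Step 2 — sample covariance matrix, S[i,j] = (1/(n-1)) · Σ_k (x_{k,i} - mean_i) · (x_{k,j} - mean_j), divisor n-1 = 4:
  S[X_1,X_1] = ((-2.2)·(-2.2) + (3.8)·(3.8) + (-0.2)·(-0.2) + (-4.2)·(-4.2) + (2.8)·(2.8)) / 4 = 44.8/4 = 11.2
  S[X_1,X_2] = ((-2.2)·(-1) + (3.8)·(2) + (-0.2)·(2) + (-4.2)·(-3) + (2.8)·(0)) / 4 = 22/4 = 5.5
  S[X_2,X_2] = ((-1)·(-1) + (2)·(2) + (2)·(2) + (-3)·(-3) + (0)·(0)) / 4 = 18/4 = 4.5
  S = [[11.2, 5.5],
 [5.5, 4.5]].

Step 3 — invert S. det(S) = 11.2·4.5 - (5.5)² = 20.15.
  S^{-1} = (1/det) · [[d, -b], [-b, a]] = [[0.2233, -0.273],
 [-0.273, 0.5558]].

Step 4 — quadratic form (x̄ - mu_0)^T · S^{-1} · (x̄ - mu_0):
  S^{-1} · (x̄ - mu_0) = (0.2184, -0.0447),
  (x̄ - mu_0)^T · [...] = (2.2)·(0.2184) + (1)·(-0.0447) = 0.4357.

Step 5 — scale by n: T² = 5 · 0.4357 = 2.1787.

T² ≈ 2.1787


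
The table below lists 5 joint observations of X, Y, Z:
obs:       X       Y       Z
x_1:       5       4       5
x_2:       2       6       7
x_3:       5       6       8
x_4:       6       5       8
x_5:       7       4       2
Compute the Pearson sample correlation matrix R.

Step 1 — column means:
  mean(X) = (5 + 2 + 5 + 6 + 7) / 5 = 25/5 = 5
  mean(Y) = (4 + 6 + 6 + 5 + 4) / 5 = 25/5 = 5
  mean(Z) = (5 + 7 + 8 + 8 + 2) / 5 = 30/5 = 6

Step 2 — sample variances and covariances s[i,j] = (1/(n-1)) · Σ_k (x_{k,i} - mean_i) · (x_{k,j} - mean_j), with n-1 = 4:
  s[X,X] = ((0)·(0) + (-3)·(-3) + (0)·(0) + (1)·(1) + (2)·(2)) / 4 = 14/4 = 3.5
  s[X,Y] = ((0)·(-1) + (-3)·(1) + (0)·(1) + (1)·(0) + (2)·(-1)) / 4 = -5/4 = -1.25
  s[X,Z] = ((0)·(-1) + (-3)·(1) + (0)·(2) + (1)·(2) + (2)·(-4)) / 4 = -9/4 = -2.25
  s[Y,Y] = ((-1)·(-1) + (1)·(1) + (1)·(1) + (0)·(0) + (-1)·(-1)) / 4 = 4/4 = 1
  s[Y,Z] = ((-1)·(-1) + (1)·(1) + (1)·(2) + (0)·(2) + (-1)·(-4)) / 4 = 8/4 = 2
  s[Z,Z] = ((-1)·(-1) + (1)·(1) + (2)·(2) + (2)·(2) + (-4)·(-4)) / 4 = 26/4 = 6.5
  Sample standard deviations s_i = √(s[i,i]):
  s(X) = √(3.5) = 1.8708
  s(Y) = √(1) = 1
  s(Z) = √(6.5) = 2.5495

Step 3 — r_{ij} = s_{ij} / (s_i · s_j):
  r[X,X] = 1 (diagonal).
  r[X,Y] = -1.25 / (1.8708 · 1) = -1.25 / 1.8708 = -0.6682
  r[X,Z] = -2.25 / (1.8708 · 2.5495) = -2.25 / 4.7697 = -0.4717
  r[Y,Y] = 1 (diagonal).
  r[Y,Z] = 2 / (1 · 2.5495) = 2 / 2.5495 = 0.7845
  r[Z,Z] = 1 (diagonal).

R is symmetric with unit diagonal. Assembling:

R = [[1, -0.6682, -0.4717],
 [-0.6682, 1, 0.7845],
 [-0.4717, 0.7845, 1]]


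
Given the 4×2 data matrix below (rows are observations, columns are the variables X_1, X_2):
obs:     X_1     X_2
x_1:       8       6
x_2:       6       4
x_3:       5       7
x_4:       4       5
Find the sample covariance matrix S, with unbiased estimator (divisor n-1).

Step 1 — column means:
  mean(X_1) = (8 + 6 + 5 + 4) / 4 = 23/4 = 5.75
  mean(X_2) = (6 + 4 + 7 + 5) / 4 = 22/4 = 5.5

Step 2 — sample covariance S[i,j] = (1/(n-1)) · Σ_k (x_{k,i} - mean_i) · (x_{k,j} - mean_j), with n-1 = 3.
  S[X_1,X_1] = ((2.25)·(2.25) + (0.25)·(0.25) + (-0.75)·(-0.75) + (-1.75)·(-1.75)) / 3 = 8.75/3 = 2.9167
  S[X_1,X_2] = ((2.25)·(0.5) + (0.25)·(-1.5) + (-0.75)·(1.5) + (-1.75)·(-0.5)) / 3 = 0.5/3 = 0.1667
  S[X_2,X_2] = ((0.5)·(0.5) + (-1.5)·(-1.5) + (1.5)·(1.5) + (-0.5)·(-0.5)) / 3 = 5/3 = 1.6667

S is symmetric (S[j,i] = S[i,j]). Assembling:

S = [[2.9167, 0.1667],
 [0.1667, 1.6667]]


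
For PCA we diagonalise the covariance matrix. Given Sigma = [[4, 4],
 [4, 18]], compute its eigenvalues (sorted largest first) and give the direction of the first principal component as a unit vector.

Step 1 — characteristic polynomial of 2×2 Sigma:
  det(Sigma - λI) = λ² - trace · λ + det = 0.
  trace = 4 + 18 = 22, det = 4·18 - (4)² = 56.
Step 2 — discriminant:
  Δ = trace² - 4·det = 484 - 224 = 260.
Step 3 — eigenvalues:
  λ = (trace ± √Δ)/2 = (22 ± 16.1245)/2,
  λ_1 = 19.0623,  λ_2 = 2.9377.

Step 4 — unit eigenvector for λ_1: solve (Sigma - λ_1 I)v = 0. First row:
  (4 - 19.0623)·v_x + (4)·v_y = 0, i.e. (-15.0623)·v_x + (4)·v_y = 0,
  so v ∝ (b, λ_1 - a) = (4, 15.0623) = u.
  ||u|| = √((4)² + (15.0623)²) = √(242.8716) ≈ 15.5843,
  v_1 = u/||u|| ≈ (0.2567, 0.9665) (||v_1|| = 1).

λ_1 = 19.0623,  λ_2 = 2.9377;  v_1 ≈ (0.2567, 0.9665)


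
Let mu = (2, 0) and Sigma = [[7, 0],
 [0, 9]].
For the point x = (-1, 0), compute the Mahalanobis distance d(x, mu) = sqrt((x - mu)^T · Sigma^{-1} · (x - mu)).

Step 1 — centre the observation: (x - mu) = (-3, 0).

Step 2 — invert Sigma. det(Sigma) = 7·9 - (0)² = 63.
  Sigma^{-1} = (1/det) · [[d, -b], [-b, a]] = [[0.1429, 0],
 [0, 0.1111]].

Step 3 — form the quadratic (x - mu)^T · Sigma^{-1} · (x - mu):
  Sigma^{-1} · (x - mu) = (-0.4286, 0).
  (x - mu)^T · [Sigma^{-1} · (x - mu)] = (-3)·(-0.4286) + (0)·(0) = 1.2857.

Step 4 — take square root: d = √(1.2857) ≈ 1.1339.

d(x, mu) = √(1.2857) ≈ 1.1339


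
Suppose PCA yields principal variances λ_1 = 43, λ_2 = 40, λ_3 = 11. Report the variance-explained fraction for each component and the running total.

Step 1 — total variance = trace(Sigma) = Σ λ_i = 43 + 40 + 11 = 94.

Step 2 — fraction explained by component i = λ_i / Σ λ:
  PC1: 43/94 = 0.4574
  PC2: 40/94 = 0.4255
  PC3: 11/94 = 0.117

Step 3 — cumulative fraction after k components = (λ_1 + ... + λ_k) / Σ λ:
  k = 1: 43/94 = 0.4574
  k = 2: (43 + 40)/94 = 83/94 = 0.883
  k = 3: (43 + 40 + 11)/94 = 94/94 = 1

Summary (fraction, with percent):

explained: PC1 0.4574 (45.74%), PC2 0.4255 (42.55%), PC3 0.117 (11.7%);  cumulative: 0.4574, 0.883, 1


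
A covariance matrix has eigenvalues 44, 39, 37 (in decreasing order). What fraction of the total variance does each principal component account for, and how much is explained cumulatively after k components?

Step 1 — total variance = trace(Sigma) = Σ λ_i = 44 + 39 + 37 = 120.

Step 2 — fraction explained by component i = λ_i / Σ λ:
  PC1: 44/120 = 0.3667
  PC2: 39/120 = 0.325
  PC3: 37/120 = 0.3083

Step 3 — cumulative fraction after k components = (λ_1 + ... + λ_k) / Σ λ:
  k = 1: 44/120 = 0.3667
  k = 2: (44 + 39)/120 = 83/120 = 0.6917
  k = 3: (44 + 39 + 37)/120 = 120/120 = 1

Summary (fraction, with percent):

explained: PC1 0.3667 (36.67%), PC2 0.325 (32.5%), PC3 0.3083 (30.83%);  cumulative: 0.3667, 0.6917, 1


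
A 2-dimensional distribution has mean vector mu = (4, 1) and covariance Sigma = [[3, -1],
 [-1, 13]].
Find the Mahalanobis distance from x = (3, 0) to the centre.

Step 1 — centre the observation: (x - mu) = (-1, -1).

Step 2 — invert Sigma. det(Sigma) = 3·13 - (-1)² = 38.
  Sigma^{-1} = (1/det) · [[d, -b], [-b, a]] = [[0.3421, 0.0263],
 [0.0263, 0.0789]].

Step 3 — form the quadratic (x - mu)^T · Sigma^{-1} · (x - mu):
  Sigma^{-1} · (x - mu) = (-0.3684, -0.1053).
  (x - mu)^T · [Sigma^{-1} · (x - mu)] = (-1)·(-0.3684) + (-1)·(-0.1053) = 0.4737.

Step 4 — take square root: d = √(0.4737) ≈ 0.6882.

d(x, mu) = √(0.4737) ≈ 0.6882


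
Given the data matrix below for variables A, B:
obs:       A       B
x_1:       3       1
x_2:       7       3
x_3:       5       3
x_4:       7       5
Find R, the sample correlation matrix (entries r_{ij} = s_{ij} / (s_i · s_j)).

Step 1 — column means:
  mean(A) = (3 + 7 + 5 + 7) / 4 = 22/4 = 5.5
  mean(B) = (1 + 3 + 3 + 5) / 4 = 12/4 = 3

Step 2 — sample variances and covariances s[i,j] = (1/(n-1)) · Σ_k (x_{k,i} - mean_i) · (x_{k,j} - mean_j), with n-1 = 3:
  s[A,A] = ((-2.5)·(-2.5) + (1.5)·(1.5) + (-0.5)·(-0.5) + (1.5)·(1.5)) / 3 = 11/3 = 3.6667
  s[A,B] = ((-2.5)·(-2) + (1.5)·(0) + (-0.5)·(0) + (1.5)·(2)) / 3 = 8/3 = 2.6667
  s[B,B] = ((-2)·(-2) + (0)·(0) + (0)·(0) + (2)·(2)) / 3 = 8/3 = 2.6667
  Sample standard deviations s_i = √(s[i,i]):
  s(A) = √(3.6667) = 1.9149
  s(B) = √(2.6667) = 1.633

Step 3 — r_{ij} = s_{ij} / (s_i · s_j):
  r[A,A] = 1 (diagonal).
  r[A,B] = 2.6667 / (1.9149 · 1.633) = 2.6667 / 3.1269 = 0.8528
  r[B,B] = 1 (diagonal).

R is symmetric with unit diagonal. Assembling:

R = [[1, 0.8528],
 [0.8528, 1]]


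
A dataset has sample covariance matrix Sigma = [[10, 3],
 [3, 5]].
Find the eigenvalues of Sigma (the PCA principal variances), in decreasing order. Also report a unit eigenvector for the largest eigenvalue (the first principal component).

Step 1 — characteristic polynomial of 2×2 Sigma:
  det(Sigma - λI) = λ² - trace · λ + det = 0.
  trace = 10 + 5 = 15, det = 10·5 - (3)² = 41.
Step 2 — discriminant:
  Δ = trace² - 4·det = 225 - 164 = 61.
Step 3 — eigenvalues:
  λ = (trace ± √Δ)/2 = (15 ± 7.8102)/2,
  λ_1 = 11.4051,  λ_2 = 3.5949.

Step 4 — unit eigenvector for λ_1: solve (Sigma - λ_1 I)v = 0. First row:
  (10 - 11.4051)·v_x + (3)·v_y = 0, i.e. (-1.4051)·v_x + (3)·v_y = 0,
  so v ∝ (b, λ_1 - a) = (3, 1.4051) = u.
  ||u|| = √((3)² + (1.4051)²) = √(10.9744) ≈ 3.3128,
  v_1 = u/||u|| ≈ (0.9056, 0.4242) (||v_1|| = 1).

λ_1 = 11.4051,  λ_2 = 3.5949;  v_1 ≈ (0.9056, 0.4242)


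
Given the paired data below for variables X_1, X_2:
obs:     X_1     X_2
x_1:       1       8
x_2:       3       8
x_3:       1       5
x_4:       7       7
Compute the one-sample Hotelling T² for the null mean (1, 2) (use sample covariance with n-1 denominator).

Step 1 — sample mean vector:
  mean(X_1) = (1 + 3 + 1 + 7) / 4 = 12/4 = 3
  mean(X_2) = (8 + 8 + 5 + 7) / 4 = 28/4 = 7
  x̄ = (3, 7),  deviation x̄ - mu_0 = (3, 7) - (1, 2) = (2, 5).

Step 2 — sample covariance matrix, S[i,j] = (1/(n-1)) · Σ_k (x_{k,i} - mean_i) · (x_{k,j} - mean_j), divisor n-1 = 3:
  S[X_1,X_1] = ((-2)·(-2) + (0)·(0) + (-2)·(-2) + (4)·(4)) / 3 = 24/3 = 8
  S[X_1,X_2] = ((-2)·(1) + (0)·(1) + (-2)·(-2) + (4)·(0)) / 3 = 2/3 = 0.6667
  S[X_2,X_2] = ((1)·(1) + (1)·(1) + (-2)·(-2) + (0)·(0)) / 3 = 6/3 = 2
  S = [[8, 0.6667],
 [0.6667, 2]].

Step 3 — invert S. det(S) = 8·2 - (0.6667)² = 15.5556.
  S^{-1} = (1/det) · [[d, -b], [-b, a]] = [[0.1286, -0.0429],
 [-0.0429, 0.5143]].

Step 4 — quadratic form (x̄ - mu_0)^T · S^{-1} · (x̄ - mu_0):
  S^{-1} · (x̄ - mu_0) = (0.0429, 2.4857),
  (x̄ - mu_0)^T · [...] = (2)·(0.0429) + (5)·(2.4857) = 12.5143.

Step 5 — scale by n: T² = 4 · 12.5143 = 50.0571.

T² ≈ 50.0571


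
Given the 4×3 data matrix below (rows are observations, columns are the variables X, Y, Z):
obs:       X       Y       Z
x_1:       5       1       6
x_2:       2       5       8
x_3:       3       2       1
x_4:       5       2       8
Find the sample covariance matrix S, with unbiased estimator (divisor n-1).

Step 1 — column means:
  mean(X) = (5 + 2 + 3 + 5) / 4 = 15/4 = 3.75
  mean(Y) = (1 + 5 + 2 + 2) / 4 = 10/4 = 2.5
  mean(Z) = (6 + 8 + 1 + 8) / 4 = 23/4 = 5.75

Step 2 — sample covariance S[i,j] = (1/(n-1)) · Σ_k (x_{k,i} - mean_i) · (x_{k,j} - mean_j), with n-1 = 3.
  S[X,X] = ((1.25)·(1.25) + (-1.75)·(-1.75) + (-0.75)·(-0.75) + (1.25)·(1.25)) / 3 = 6.75/3 = 2.25
  S[X,Y] = ((1.25)·(-1.5) + (-1.75)·(2.5) + (-0.75)·(-0.5) + (1.25)·(-0.5)) / 3 = -6.5/3 = -2.1667
  S[X,Z] = ((1.25)·(0.25) + (-1.75)·(2.25) + (-0.75)·(-4.75) + (1.25)·(2.25)) / 3 = 2.75/3 = 0.9167
  S[Y,Y] = ((-1.5)·(-1.5) + (2.5)·(2.5) + (-0.5)·(-0.5) + (-0.5)·(-0.5)) / 3 = 9/3 = 3
  S[Y,Z] = ((-1.5)·(0.25) + (2.5)·(2.25) + (-0.5)·(-4.75) + (-0.5)·(2.25)) / 3 = 6.5/3 = 2.1667
  S[Z,Z] = ((0.25)·(0.25) + (2.25)·(2.25) + (-4.75)·(-4.75) + (2.25)·(2.25)) / 3 = 32.75/3 = 10.9167

S is symmetric (S[j,i] = S[i,j]). Assembling:

S = [[2.25, -2.1667, 0.9167],
 [-2.1667, 3, 2.1667],
 [0.9167, 2.1667, 10.9167]]


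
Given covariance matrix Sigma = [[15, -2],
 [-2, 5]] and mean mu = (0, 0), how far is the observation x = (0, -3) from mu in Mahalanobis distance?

Step 1 — centre the observation: (x - mu) = (0, -3).

Step 2 — invert Sigma. det(Sigma) = 15·5 - (-2)² = 71.
  Sigma^{-1} = (1/det) · [[d, -b], [-b, a]] = [[0.0704, 0.0282],
 [0.0282, 0.2113]].

Step 3 — form the quadratic (x - mu)^T · Sigma^{-1} · (x - mu):
  Sigma^{-1} · (x - mu) = (-0.0845, -0.6338).
  (x - mu)^T · [Sigma^{-1} · (x - mu)] = (0)·(-0.0845) + (-3)·(-0.6338) = 1.9014.

Step 4 — take square root: d = √(1.9014) ≈ 1.3789.

d(x, mu) = √(1.9014) ≈ 1.3789


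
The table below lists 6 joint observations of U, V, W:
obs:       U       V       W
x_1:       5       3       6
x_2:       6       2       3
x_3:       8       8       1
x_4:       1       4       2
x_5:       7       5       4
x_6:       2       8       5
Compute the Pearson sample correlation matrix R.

Step 1 — column means:
  mean(U) = (5 + 6 + 8 + 1 + 7 + 2) / 6 = 29/6 = 4.8333
  mean(V) = (3 + 2 + 8 + 4 + 5 + 8) / 6 = 30/6 = 5
  mean(W) = (6 + 3 + 1 + 2 + 4 + 5) / 6 = 21/6 = 3.5

Step 2 — sample variances and covariances s[i,j] = (1/(n-1)) · Σ_k (x_{k,i} - mean_i) · (x_{k,j} - mean_j), with n-1 = 5:
  s[U,U] = ((0.1667)·(0.1667) + (1.1667)·(1.1667) + (3.1667)·(3.1667) + (-3.8333)·(-3.8333) + (2.1667)·(2.1667) + (-2.8333)·(-2.8333)) / 5 = 38.8333/5 = 7.7667
  s[U,V] = ((0.1667)·(-2) + (1.1667)·(-3) + (3.1667)·(3) + (-3.8333)·(-1) + (2.1667)·(0) + (-2.8333)·(3)) / 5 = 1/5 = 0.2
  s[U,W] = ((0.1667)·(2.5) + (1.1667)·(-0.5) + (3.1667)·(-2.5) + (-3.8333)·(-1.5) + (2.1667)·(0.5) + (-2.8333)·(1.5)) / 5 = -5.5/5 = -1.1
  s[V,V] = ((-2)·(-2) + (-3)·(-3) + (3)·(3) + (-1)·(-1) + (0)·(0) + (3)·(3)) / 5 = 32/5 = 6.4
  s[V,W] = ((-2)·(2.5) + (-3)·(-0.5) + (3)·(-2.5) + (-1)·(-1.5) + (0)·(0.5) + (3)·(1.5)) / 5 = -5/5 = -1
  s[W,W] = ((2.5)·(2.5) + (-0.5)·(-0.5) + (-2.5)·(-2.5) + (-1.5)·(-1.5) + (0.5)·(0.5) + (1.5)·(1.5)) / 5 = 17.5/5 = 3.5
  Sample standard deviations s_i = √(s[i,i]):
  s(U) = √(7.7667) = 2.7869
  s(V) = √(6.4) = 2.5298
  s(W) = √(3.5) = 1.8708

Step 3 — r_{ij} = s_{ij} / (s_i · s_j):
  r[U,U] = 1 (diagonal).
  r[U,V] = 0.2 / (2.7869 · 2.5298) = 0.2 / 7.0503 = 0.0284
  r[U,W] = -1.1 / (2.7869 · 1.8708) = -1.1 / 5.2138 = -0.211
  r[V,V] = 1 (diagonal).
  r[V,W] = -1 / (2.5298 · 1.8708) = -1 / 4.7329 = -0.2113
  r[W,W] = 1 (diagonal).

R is symmetric with unit diagonal. Assembling:

R = [[1, 0.0284, -0.211],
 [0.0284, 1, -0.2113],
 [-0.211, -0.2113, 1]]


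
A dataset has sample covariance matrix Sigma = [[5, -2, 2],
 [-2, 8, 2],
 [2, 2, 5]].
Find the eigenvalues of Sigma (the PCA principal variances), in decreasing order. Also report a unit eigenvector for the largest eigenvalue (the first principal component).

Step 1 — characteristic polynomial p(λ) = det(λI - Sigma) = λ³ - tr·λ² + c_1·λ - det, where tr = trace, c_1 = sum of the principal 2×2 minors, det = det(Sigma):
  tr = 5 + 8 + 5 = 18,
  c_1 = (5·8 - (-2)²) + (5·5 - (2)²) + (8·5 - (2)²) = 36 + 21 + 36 = 93,
  det = 5·(8·5 - (2)²) - (-2)·((-2)·5 - (2)·(2)) + (2)·((-2)·(2) - 8·(2)) = 5·(36) - (-2)·(-14) + (2)·(-20) = 112.
  So p(λ) = λ³ - 18λ² + 93λ - 112.
Step 2 — look for an integer root (rational root theorem: any rational root is an integer divisor of 112). Testing λ = 7:
  p(7) = 343 - 882 + 651 - 112 = 0  ✓
  Dividing out (λ - 7): p(λ) = (λ - 7)(λ² - 11λ + 16).
Step 3 — remaining eigenvalues from the quadratic λ² - 11λ + 16 = 0:
  Δ = 11² - 4·16 = 121 - 64 = 57,  λ = (11 ± √57)/2 = (11 ± 7.5498)/2 ≈ 9.2749 or 1.7251.
  Sorted: λ_1 = 9.2749,  λ_2 = 7,  λ_3 = 1.7251  (check: sum = 18 = tr ✓).

Step 4 — unit eigenvector for λ_1 ≈ 9.2749: v spans the null space of (Sigma - λ_1 I), whose rows are
  r_1 = (-4.2749, -2, 2),  r_2 = (-2, -1.2749, 2),  r_3 = (2, 2, -4.2749).
  v is orthogonal to every row, so take v ∝ r_1 × r_2 = ((-2)·(2) - (2)·(-1.2749), (2)·(-2) - (-4.2749)·(2), (-4.2749)·(-1.2749) - (-2)·(-2)) ≈ (-1.4502, 4.5498, 1.4502).
  Rescale (multiply by -1 so the first nonzero entry is positive): u = (1.4502, -4.5498, -1.4502).
  ||u|| = √((1.4502)² + (-4.5498)² + (-1.4502)²) = √(24.907) ≈ 4.9907,  v_1 = u/||u|| ≈ (0.2906, -0.9117, -0.2906) (||v_1|| = 1).

λ_1 = 9.2749,  λ_2 = 7,  λ_3 = 1.7251;  v_1 ≈ (0.2906, -0.9117, -0.2906)


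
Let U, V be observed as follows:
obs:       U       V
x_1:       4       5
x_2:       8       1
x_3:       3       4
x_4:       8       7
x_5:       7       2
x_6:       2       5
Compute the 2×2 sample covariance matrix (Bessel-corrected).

Step 1 — column means:
  mean(U) = (4 + 8 + 3 + 8 + 7 + 2) / 6 = 32/6 = 5.3333
  mean(V) = (5 + 1 + 4 + 7 + 2 + 5) / 6 = 24/6 = 4

Step 2 — sample covariance S[i,j] = (1/(n-1)) · Σ_k (x_{k,i} - mean_i) · (x_{k,j} - mean_j), with n-1 = 5.
  S[U,U] = ((-1.3333)·(-1.3333) + (2.6667)·(2.6667) + (-2.3333)·(-2.3333) + (2.6667)·(2.6667) + (1.6667)·(1.6667) + (-3.3333)·(-3.3333)) / 5 = 35.3333/5 = 7.0667
  S[U,V] = ((-1.3333)·(1) + (2.6667)·(-3) + (-2.3333)·(0) + (2.6667)·(3) + (1.6667)·(-2) + (-3.3333)·(1)) / 5 = -8/5 = -1.6
  S[V,V] = ((1)·(1) + (-3)·(-3) + (0)·(0) + (3)·(3) + (-2)·(-2) + (1)·(1)) / 5 = 24/5 = 4.8

S is symmetric (S[j,i] = S[i,j]). Assembling:

S = [[7.0667, -1.6],
 [-1.6, 4.8]]


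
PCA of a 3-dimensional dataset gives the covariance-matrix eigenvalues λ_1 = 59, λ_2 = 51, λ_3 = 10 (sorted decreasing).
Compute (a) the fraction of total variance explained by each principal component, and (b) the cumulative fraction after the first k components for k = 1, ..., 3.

Step 1 — total variance = trace(Sigma) = Σ λ_i = 59 + 51 + 10 = 120.

Step 2 — fraction explained by component i = λ_i / Σ λ:
  PC1: 59/120 = 0.4917
  PC2: 51/120 = 0.425
  PC3: 10/120 = 0.0833

Step 3 — cumulative fraction after k components = (λ_1 + ... + λ_k) / Σ λ:
  k = 1: 59/120 = 0.4917
  k = 2: (59 + 51)/120 = 110/120 = 0.9167
  k = 3: (59 + 51 + 10)/120 = 120/120 = 1

Summary (fraction, with percent):

explained: PC1 0.4917 (49.17%), PC2 0.425 (42.5%), PC3 0.0833 (8.33%);  cumulative: 0.4917, 0.9167, 1


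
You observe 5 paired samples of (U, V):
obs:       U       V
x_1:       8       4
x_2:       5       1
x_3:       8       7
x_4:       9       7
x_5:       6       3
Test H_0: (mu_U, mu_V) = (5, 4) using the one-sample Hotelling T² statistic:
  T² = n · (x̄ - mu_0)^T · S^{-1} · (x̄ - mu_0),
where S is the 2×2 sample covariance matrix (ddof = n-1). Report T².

Step 1 — sample mean vector:
  mean(U) = (8 + 5 + 8 + 9 + 6) / 5 = 36/5 = 7.2
  mean(V) = (4 + 1 + 7 + 7 + 3) / 5 = 22/5 = 4.4
  x̄ = (7.2, 4.4),  deviation x̄ - mu_0 = (7.2, 4.4) - (5, 4) = (2.2, 0.4).

Step 2 — sample covariance matrix, S[i,j] = (1/(n-1)) · Σ_k (x_{k,i} - mean_i) · (x_{k,j} - mean_j), divisor n-1 = 4:
  S[U,U] = ((0.8)·(0.8) + (-2.2)·(-2.2) + (0.8)·(0.8) + (1.8)·(1.8) + (-1.2)·(-1.2)) / 4 = 10.8/4 = 2.7
  S[U,V] = ((0.8)·(-0.4) + (-2.2)·(-3.4) + (0.8)·(2.6) + (1.8)·(2.6) + (-1.2)·(-1.4)) / 4 = 15.6/4 = 3.9
  S[V,V] = ((-0.4)·(-0.4) + (-3.4)·(-3.4) + (2.6)·(2.6) + (2.6)·(2.6) + (-1.4)·(-1.4)) / 4 = 27.2/4 = 6.8
  S = [[2.7, 3.9],
 [3.9, 6.8]].

Step 3 — invert S. det(S) = 2.7·6.8 - (3.9)² = 3.15.
  S^{-1} = (1/det) · [[d, -b], [-b, a]] = [[2.1587, -1.2381],
 [-1.2381, 0.8571]].

Step 4 — quadratic form (x̄ - mu_0)^T · S^{-1} · (x̄ - mu_0):
  S^{-1} · (x̄ - mu_0) = (4.254, -2.381),
  (x̄ - mu_0)^T · [...] = (2.2)·(4.254) + (0.4)·(-2.381) = 8.4063.

Step 5 — scale by n: T² = 5 · 8.4063 = 42.0317.

T² ≈ 42.0317


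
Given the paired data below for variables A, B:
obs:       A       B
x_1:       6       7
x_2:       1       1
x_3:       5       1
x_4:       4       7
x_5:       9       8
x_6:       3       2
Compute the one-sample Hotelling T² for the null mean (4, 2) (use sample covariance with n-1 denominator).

Step 1 — sample mean vector:
  mean(A) = (6 + 1 + 5 + 4 + 9 + 3) / 6 = 28/6 = 4.6667
  mean(B) = (7 + 1 + 1 + 7 + 8 + 2) / 6 = 26/6 = 4.3333
  x̄ = (4.6667, 4.3333),  deviation x̄ - mu_0 = (4.6667, 4.3333) - (4, 2) = (0.6667, 2.3333).

Step 2 — sample covariance matrix, S[i,j] = (1/(n-1)) · Σ_k (x_{k,i} - mean_i) · (x_{k,j} - mean_j), divisor n-1 = 5:
  S[A,A] = ((1.3333)·(1.3333) + (-3.6667)·(-3.6667) + (0.3333)·(0.3333) + (-0.6667)·(-0.6667) + (4.3333)·(4.3333) + (-1.6667)·(-1.6667)) / 5 = 37.3333/5 = 7.4667
  S[A,B] = ((1.3333)·(2.6667) + (-3.6667)·(-3.3333) + (0.3333)·(-3.3333) + (-0.6667)·(2.6667) + (4.3333)·(3.6667) + (-1.6667)·(-2.3333)) / 5 = 32.6667/5 = 6.5333
  S[B,B] = ((2.6667)·(2.6667) + (-3.3333)·(-3.3333) + (-3.3333)·(-3.3333) + (2.6667)·(2.6667) + (3.6667)·(3.6667) + (-2.3333)·(-2.3333)) / 5 = 55.3333/5 = 11.0667
  S = [[7.4667, 6.5333],
 [6.5333, 11.0667]].

Step 3 — invert S. det(S) = 7.4667·11.0667 - (6.5333)² = 39.9467.
  S^{-1} = (1/det) · [[d, -b], [-b, a]] = [[0.277, -0.1636],
 [-0.1636, 0.1869]].

Step 4 — quadratic form (x̄ - mu_0)^T · S^{-1} · (x̄ - mu_0):
  S^{-1} · (x̄ - mu_0) = (-0.1969, 0.3271),
  (x̄ - mu_0)^T · [...] = (0.6667)·(-0.1969) + (2.3333)·(0.3271) = 0.632.

Step 5 — scale by n: T² = 6 · 0.632 = 3.7917.

T² ≈ 3.7917


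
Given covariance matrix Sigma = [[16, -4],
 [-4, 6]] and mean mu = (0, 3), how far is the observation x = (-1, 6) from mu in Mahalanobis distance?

Step 1 — centre the observation: (x - mu) = (-1, 3).

Step 2 — invert Sigma. det(Sigma) = 16·6 - (-4)² = 80.
  Sigma^{-1} = (1/det) · [[d, -b], [-b, a]] = [[0.075, 0.05],
 [0.05, 0.2]].

Step 3 — form the quadratic (x - mu)^T · Sigma^{-1} · (x - mu):
  Sigma^{-1} · (x - mu) = (0.075, 0.55).
  (x - mu)^T · [Sigma^{-1} · (x - mu)] = (-1)·(0.075) + (3)·(0.55) = 1.575.

Step 4 — take square root: d = √(1.575) ≈ 1.255.

d(x, mu) = √(1.575) ≈ 1.255


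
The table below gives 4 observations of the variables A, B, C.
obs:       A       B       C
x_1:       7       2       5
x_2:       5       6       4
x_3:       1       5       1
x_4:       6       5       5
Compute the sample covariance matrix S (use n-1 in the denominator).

Step 1 — column means:
  mean(A) = (7 + 5 + 1 + 6) / 4 = 19/4 = 4.75
  mean(B) = (2 + 6 + 5 + 5) / 4 = 18/4 = 4.5
  mean(C) = (5 + 4 + 1 + 5) / 4 = 15/4 = 3.75

Step 2 — sample covariance S[i,j] = (1/(n-1)) · Σ_k (x_{k,i} - mean_i) · (x_{k,j} - mean_j), with n-1 = 3.
  S[A,A] = ((2.25)·(2.25) + (0.25)·(0.25) + (-3.75)·(-3.75) + (1.25)·(1.25)) / 3 = 20.75/3 = 6.9167
  S[A,B] = ((2.25)·(-2.5) + (0.25)·(1.5) + (-3.75)·(0.5) + (1.25)·(0.5)) / 3 = -6.5/3 = -2.1667
  S[A,C] = ((2.25)·(1.25) + (0.25)·(0.25) + (-3.75)·(-2.75) + (1.25)·(1.25)) / 3 = 14.75/3 = 4.9167
  S[B,B] = ((-2.5)·(-2.5) + (1.5)·(1.5) + (0.5)·(0.5) + (0.5)·(0.5)) / 3 = 9/3 = 3
  S[B,C] = ((-2.5)·(1.25) + (1.5)·(0.25) + (0.5)·(-2.75) + (0.5)·(1.25)) / 3 = -3.5/3 = -1.1667
  S[C,C] = ((1.25)·(1.25) + (0.25)·(0.25) + (-2.75)·(-2.75) + (1.25)·(1.25)) / 3 = 10.75/3 = 3.5833

S is symmetric (S[j,i] = S[i,j]). Assembling:

S = [[6.9167, -2.1667, 4.9167],
 [-2.1667, 3, -1.1667],
 [4.9167, -1.1667, 3.5833]]


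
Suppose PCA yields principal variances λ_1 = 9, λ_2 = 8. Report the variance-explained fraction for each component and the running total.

Step 1 — total variance = trace(Sigma) = Σ λ_i = 9 + 8 = 17.

Step 2 — fraction explained by component i = λ_i / Σ λ:
  PC1: 9/17 = 0.5294
  PC2: 8/17 = 0.4706

Step 3 — cumulative fraction after k components = (λ_1 + ... + λ_k) / Σ λ:
  k = 1: 9/17 = 0.5294
  k = 2: (9 + 8)/17 = 17/17 = 1

Summary (fraction, with percent):

explained: PC1 0.5294 (52.94%), PC2 0.4706 (47.06%);  cumulative: 0.5294, 1


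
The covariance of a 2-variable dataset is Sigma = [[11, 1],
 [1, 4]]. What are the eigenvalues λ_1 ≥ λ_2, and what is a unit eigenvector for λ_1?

Step 1 — characteristic polynomial of 2×2 Sigma:
  det(Sigma - λI) = λ² - trace · λ + det = 0.
  trace = 11 + 4 = 15, det = 11·4 - (1)² = 43.
Step 2 — discriminant:
  Δ = trace² - 4·det = 225 - 172 = 53.
Step 3 — eigenvalues:
  λ = (trace ± √Δ)/2 = (15 ± 7.2801)/2,
  λ_1 = 11.1401,  λ_2 = 3.8599.

Step 4 — unit eigenvector for λ_1: solve (Sigma - λ_1 I)v = 0. First row:
  (11 - 11.1401)·v_x + (1)·v_y = 0, i.e. (-0.1401)·v_x + (1)·v_y = 0,
  so v ∝ (b, λ_1 - a) = (1, 0.1401) = u.
  ||u|| = √((1)² + (0.1401)²) = √(1.0196) ≈ 1.0098,
  v_1 = u/||u|| ≈ (0.9903, 0.1387) (||v_1|| = 1).

λ_1 = 11.1401,  λ_2 = 3.8599;  v_1 ≈ (0.9903, 0.1387)


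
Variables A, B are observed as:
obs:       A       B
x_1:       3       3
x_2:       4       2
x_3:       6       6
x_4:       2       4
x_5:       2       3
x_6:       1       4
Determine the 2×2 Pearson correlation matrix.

Step 1 — column means:
  mean(A) = (3 + 4 + 6 + 2 + 2 + 1) / 6 = 18/6 = 3
  mean(B) = (3 + 2 + 6 + 4 + 3 + 4) / 6 = 22/6 = 3.6667

Step 2 — sample variances and covariances s[i,j] = (1/(n-1)) · Σ_k (x_{k,i} - mean_i) · (x_{k,j} - mean_j), with n-1 = 5:
  s[A,A] = ((0)·(0) + (1)·(1) + (3)·(3) + (-1)·(-1) + (-1)·(-1) + (-2)·(-2)) / 5 = 16/5 = 3.2
  s[A,B] = ((0)·(-0.6667) + (1)·(-1.6667) + (3)·(2.3333) + (-1)·(0.3333) + (-1)·(-0.6667) + (-2)·(0.3333)) / 5 = 5/5 = 1
  s[B,B] = ((-0.6667)·(-0.6667) + (-1.6667)·(-1.6667) + (2.3333)·(2.3333) + (0.3333)·(0.3333) + (-0.6667)·(-0.6667) + (0.3333)·(0.3333)) / 5 = 9.3333/5 = 1.8667
  Sample standard deviations s_i = √(s[i,i]):
  s(A) = √(3.2) = 1.7889
  s(B) = √(1.8667) = 1.3663

Step 3 — r_{ij} = s_{ij} / (s_i · s_j):
  r[A,A] = 1 (diagonal).
  r[A,B] = 1 / (1.7889 · 1.3663) = 1 / 2.444 = 0.4092
  r[B,B] = 1 (diagonal).

R is symmetric with unit diagonal. Assembling:

R = [[1, 0.4092],
 [0.4092, 1]]


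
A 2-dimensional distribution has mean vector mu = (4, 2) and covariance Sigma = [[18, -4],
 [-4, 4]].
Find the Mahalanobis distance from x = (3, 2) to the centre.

Step 1 — centre the observation: (x - mu) = (-1, 0).

Step 2 — invert Sigma. det(Sigma) = 18·4 - (-4)² = 56.
  Sigma^{-1} = (1/det) · [[d, -b], [-b, a]] = [[0.0714, 0.0714],
 [0.0714, 0.3214]].

Step 3 — form the quadratic (x - mu)^T · Sigma^{-1} · (x - mu):
  Sigma^{-1} · (x - mu) = (-0.0714, -0.0714).
  (x - mu)^T · [Sigma^{-1} · (x - mu)] = (-1)·(-0.0714) + (0)·(-0.0714) = 0.0714.

Step 4 — take square root: d = √(0.0714) ≈ 0.2673.

d(x, mu) = √(0.0714) ≈ 0.2673


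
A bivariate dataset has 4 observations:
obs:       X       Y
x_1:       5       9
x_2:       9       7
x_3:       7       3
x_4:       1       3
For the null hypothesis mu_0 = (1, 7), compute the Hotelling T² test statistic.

Step 1 — sample mean vector:
  mean(X) = (5 + 9 + 7 + 1) / 4 = 22/4 = 5.5
  mean(Y) = (9 + 7 + 3 + 3) / 4 = 22/4 = 5.5
  x̄ = (5.5, 5.5),  deviation x̄ - mu_0 = (5.5, 5.5) - (1, 7) = (4.5, -1.5).

Step 2 — sample covariance matrix, S[i,j] = (1/(n-1)) · Σ_k (x_{k,i} - mean_i) · (x_{k,j} - mean_j), divisor n-1 = 3:
  S[X,X] = ((-0.5)·(-0.5) + (3.5)·(3.5) + (1.5)·(1.5) + (-4.5)·(-4.5)) / 3 = 35/3 = 11.6667
  S[X,Y] = ((-0.5)·(3.5) + (3.5)·(1.5) + (1.5)·(-2.5) + (-4.5)·(-2.5)) / 3 = 11/3 = 3.6667
  S[Y,Y] = ((3.5)·(3.5) + (1.5)·(1.5) + (-2.5)·(-2.5) + (-2.5)·(-2.5)) / 3 = 27/3 = 9
  S = [[11.6667, 3.6667],
 [3.6667, 9]].

Step 3 — invert S. det(S) = 11.6667·9 - (3.6667)² = 91.5556.
  S^{-1} = (1/det) · [[d, -b], [-b, a]] = [[0.0983, -0.04],
 [-0.04, 0.1274]].

Step 4 — quadratic form (x̄ - mu_0)^T · S^{-1} · (x̄ - mu_0):
  S^{-1} · (x̄ - mu_0) = (0.5024, -0.3714),
  (x̄ - mu_0)^T · [...] = (4.5)·(0.5024) + (-1.5)·(-0.3714) = 2.818.

Step 5 — scale by n: T² = 4 · 2.818 = 11.2718.

T² ≈ 11.2718


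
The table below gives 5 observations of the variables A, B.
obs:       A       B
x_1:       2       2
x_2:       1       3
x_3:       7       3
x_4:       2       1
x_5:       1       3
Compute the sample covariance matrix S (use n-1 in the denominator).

Step 1 — column means:
  mean(A) = (2 + 1 + 7 + 2 + 1) / 5 = 13/5 = 2.6
  mean(B) = (2 + 3 + 3 + 1 + 3) / 5 = 12/5 = 2.4

Step 2 — sample covariance S[i,j] = (1/(n-1)) · Σ_k (x_{k,i} - mean_i) · (x_{k,j} - mean_j), with n-1 = 4.
  S[A,A] = ((-0.6)·(-0.6) + (-1.6)·(-1.6) + (4.4)·(4.4) + (-0.6)·(-0.6) + (-1.6)·(-1.6)) / 4 = 25.2/4 = 6.3
  S[A,B] = ((-0.6)·(-0.4) + (-1.6)·(0.6) + (4.4)·(0.6) + (-0.6)·(-1.4) + (-1.6)·(0.6)) / 4 = 1.8/4 = 0.45
  S[B,B] = ((-0.4)·(-0.4) + (0.6)·(0.6) + (0.6)·(0.6) + (-1.4)·(-1.4) + (0.6)·(0.6)) / 4 = 3.2/4 = 0.8

S is symmetric (S[j,i] = S[i,j]). Assembling:

S = [[6.3, 0.45],
 [0.45, 0.8]]


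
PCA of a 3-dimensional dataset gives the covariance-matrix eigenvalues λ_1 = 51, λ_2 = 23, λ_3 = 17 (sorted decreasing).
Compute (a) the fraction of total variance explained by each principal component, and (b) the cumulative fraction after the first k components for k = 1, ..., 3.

Step 1 — total variance = trace(Sigma) = Σ λ_i = 51 + 23 + 17 = 91.

Step 2 — fraction explained by component i = λ_i / Σ λ:
  PC1: 51/91 = 0.5604
  PC2: 23/91 = 0.2527
  PC3: 17/91 = 0.1868

Step 3 — cumulative fraction after k components = (λ_1 + ... + λ_k) / Σ λ:
  k = 1: 51/91 = 0.5604
  k = 2: (51 + 23)/91 = 74/91 = 0.8132
  k = 3: (51 + 23 + 17)/91 = 91/91 = 1

Summary (fraction, with percent):

explained: PC1 0.5604 (56.04%), PC2 0.2527 (25.27%), PC3 0.1868 (18.68%);  cumulative: 0.5604, 0.8132, 1


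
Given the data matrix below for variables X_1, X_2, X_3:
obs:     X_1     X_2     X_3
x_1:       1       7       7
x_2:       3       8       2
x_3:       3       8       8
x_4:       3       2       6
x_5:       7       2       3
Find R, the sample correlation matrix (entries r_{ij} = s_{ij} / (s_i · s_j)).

Step 1 — column means:
  mean(X_1) = (1 + 3 + 3 + 3 + 7) / 5 = 17/5 = 3.4
  mean(X_2) = (7 + 8 + 8 + 2 + 2) / 5 = 27/5 = 5.4
  mean(X_3) = (7 + 2 + 8 + 6 + 3) / 5 = 26/5 = 5.2

Step 2 — sample variances and covariances s[i,j] = (1/(n-1)) · Σ_k (x_{k,i} - mean_i) · (x_{k,j} - mean_j), with n-1 = 4:
  s[X_1,X_1] = ((-2.4)·(-2.4) + (-0.4)·(-0.4) + (-0.4)·(-0.4) + (-0.4)·(-0.4) + (3.6)·(3.6)) / 4 = 19.2/4 = 4.8
  s[X_1,X_2] = ((-2.4)·(1.6) + (-0.4)·(2.6) + (-0.4)·(2.6) + (-0.4)·(-3.4) + (3.6)·(-3.4)) / 4 = -16.8/4 = -4.2
  s[X_1,X_3] = ((-2.4)·(1.8) + (-0.4)·(-3.2) + (-0.4)·(2.8) + (-0.4)·(0.8) + (3.6)·(-2.2)) / 4 = -12.4/4 = -3.1
  s[X_2,X_2] = ((1.6)·(1.6) + (2.6)·(2.6) + (2.6)·(2.6) + (-3.4)·(-3.4) + (-3.4)·(-3.4)) / 4 = 39.2/4 = 9.8
  s[X_2,X_3] = ((1.6)·(1.8) + (2.6)·(-3.2) + (2.6)·(2.8) + (-3.4)·(0.8) + (-3.4)·(-2.2)) / 4 = 6.6/4 = 1.65
  s[X_3,X_3] = ((1.8)·(1.8) + (-3.2)·(-3.2) + (2.8)·(2.8) + (0.8)·(0.8) + (-2.2)·(-2.2)) / 4 = 26.8/4 = 6.7
  Sample standard deviations s_i = √(s[i,i]):
  s(X_1) = √(4.8) = 2.1909
  s(X_2) = √(9.8) = 3.1305
  s(X_3) = √(6.7) = 2.5884

Step 3 — r_{ij} = s_{ij} / (s_i · s_j):
  r[X_1,X_1] = 1 (diagonal).
  r[X_1,X_2] = -4.2 / (2.1909 · 3.1305) = -4.2 / 6.8586 = -0.6124
  r[X_1,X_3] = -3.1 / (2.1909 · 2.5884) = -3.1 / 5.671 = -0.5466
  r[X_2,X_2] = 1 (diagonal).
  r[X_2,X_3] = 1.65 / (3.1305 · 2.5884) = 1.65 / 8.1031 = 0.2036
  r[X_3,X_3] = 1 (diagonal).

R is symmetric with unit diagonal. Assembling:

R = [[1, -0.6124, -0.5466],
 [-0.6124, 1, 0.2036],
 [-0.5466, 0.2036, 1]]


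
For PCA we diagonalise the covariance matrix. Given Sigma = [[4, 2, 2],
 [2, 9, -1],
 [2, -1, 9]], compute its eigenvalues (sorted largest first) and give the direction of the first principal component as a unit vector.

Step 1 — characteristic polynomial p(λ) = det(λI - Sigma) = λ³ - tr·λ² + c_1·λ - det, where tr = trace, c_1 = sum of the principal 2×2 minors, det = det(Sigma):
  tr = 4 + 9 + 9 = 22,
  c_1 = (4·9 - (2)²) + (4·9 - (2)²) + (9·9 - (-1)²) = 32 + 32 + 80 = 144,
  det = 4·(9·9 - (-1)²) - (2)·((2)·9 - (-1)·(2)) + (2)·((2)·(-1) - 9·(2)) = 4·(80) - (2)·(20) + (2)·(-20) = 240.
  So p(λ) = λ³ - 22λ² + 144λ - 240.
Step 2 — look for an integer root (rational root theorem: any rational root is an integer divisor of 240). Testing λ = 10:
  p(10) = 1000 - 2200 + 1440 - 240 = 0  ✓
  Dividing out (λ - 10): p(λ) = (λ - 10)(λ² - 12λ + 24).
Step 3 — remaining eigenvalues from the quadratic λ² - 12λ + 24 = 0:
  Δ = 12² - 4·24 = 144 - 96 = 48,  λ = (12 ± √48)/2 = (12 ± 6.9282)/2 ≈ 9.4641 or 2.5359.
  Sorted: λ_1 = 10,  λ_2 = 9.4641,  λ_3 = 2.5359  (check: sum = 22 = tr ✓).

Step 4 — unit eigenvector for λ_1 = 10: v spans the null space of (Sigma - λ_1 I), whose rows are
  r_1 = (-6, 2, 2),  r_2 = (2, -1, -1),  r_3 = (2, -1, -1).
  v is orthogonal to every row, so take v ∝ r_1 × r_2 = ((2)·(-1) - (2)·(-1), (2)·(2) - (-6)·(-1), (-6)·(-1) - (2)·(2)) = (0, -2, 2).
  Rescale (divide by 2; multiply by -1 so the first nonzero entry is positive): u = (0, 1, -1).
  ||u|| = √((0)² + (1)² + (-1)²) = √(2) ≈ 1.4142,  v_1 = u/||u|| ≈ (0, 0.7071, -0.7071) (||v_1|| = 1).

λ_1 = 10,  λ_2 = 9.4641,  λ_3 = 2.5359;  v_1 ≈ (0, 0.7071, -0.7071)


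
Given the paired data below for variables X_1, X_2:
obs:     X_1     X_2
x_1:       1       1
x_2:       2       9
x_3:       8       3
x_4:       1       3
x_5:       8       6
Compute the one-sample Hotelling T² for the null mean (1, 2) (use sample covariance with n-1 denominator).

Step 1 — sample mean vector:
  mean(X_1) = (1 + 2 + 8 + 1 + 8) / 5 = 20/5 = 4
  mean(X_2) = (1 + 9 + 3 + 3 + 6) / 5 = 22/5 = 4.4
  x̄ = (4, 4.4),  deviation x̄ - mu_0 = (4, 4.4) - (1, 2) = (3, 2.4).

Step 2 — sample covariance matrix, S[i,j] = (1/(n-1)) · Σ_k (x_{k,i} - mean_i) · (x_{k,j} - mean_j), divisor n-1 = 4:
  S[X_1,X_1] = ((-3)·(-3) + (-2)·(-2) + (4)·(4) + (-3)·(-3) + (4)·(4)) / 4 = 54/4 = 13.5
  S[X_1,X_2] = ((-3)·(-3.4) + (-2)·(4.6) + (4)·(-1.4) + (-3)·(-1.4) + (4)·(1.6)) / 4 = 6/4 = 1.5
  S[X_2,X_2] = ((-3.4)·(-3.4) + (4.6)·(4.6) + (-1.4)·(-1.4) + (-1.4)·(-1.4) + (1.6)·(1.6)) / 4 = 39.2/4 = 9.8
  S = [[13.5, 1.5],
 [1.5, 9.8]].

Step 3 — invert S. det(S) = 13.5·9.8 - (1.5)² = 130.05.
  S^{-1} = (1/det) · [[d, -b], [-b, a]] = [[0.0754, -0.0115],
 [-0.0115, 0.1038]].

Step 4 — quadratic form (x̄ - mu_0)^T · S^{-1} · (x̄ - mu_0):
  S^{-1} · (x̄ - mu_0) = (0.1984, 0.2145),
  (x̄ - mu_0)^T · [...] = (3)·(0.1984) + (2.4)·(0.2145) = 1.11.

Step 5 — scale by n: T² = 5 · 1.11 = 5.5502.

T² ≈ 5.5502


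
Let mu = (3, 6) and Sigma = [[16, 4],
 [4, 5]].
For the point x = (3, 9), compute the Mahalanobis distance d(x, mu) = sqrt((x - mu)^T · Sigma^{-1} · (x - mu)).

Step 1 — centre the observation: (x - mu) = (0, 3).

Step 2 — invert Sigma. det(Sigma) = 16·5 - (4)² = 64.
  Sigma^{-1} = (1/det) · [[d, -b], [-b, a]] = [[0.0781, -0.0625],
 [-0.0625, 0.25]].

Step 3 — form the quadratic (x - mu)^T · Sigma^{-1} · (x - mu):
  Sigma^{-1} · (x - mu) = (-0.1875, 0.75).
  (x - mu)^T · [Sigma^{-1} · (x - mu)] = (0)·(-0.1875) + (3)·(0.75) = 2.25.

Step 4 — take square root: d = √(2.25) ≈ 1.5.

d(x, mu) = √(2.25) ≈ 1.5


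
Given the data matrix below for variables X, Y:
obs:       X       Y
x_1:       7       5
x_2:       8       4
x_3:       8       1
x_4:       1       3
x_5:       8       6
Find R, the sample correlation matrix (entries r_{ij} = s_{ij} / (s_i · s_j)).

Step 1 — column means:
  mean(X) = (7 + 8 + 8 + 1 + 8) / 5 = 32/5 = 6.4
  mean(Y) = (5 + 4 + 1 + 3 + 6) / 5 = 19/5 = 3.8

Step 2 — sample variances and covariances s[i,j] = (1/(n-1)) · Σ_k (x_{k,i} - mean_i) · (x_{k,j} - mean_j), with n-1 = 4:
  s[X,X] = ((0.6)·(0.6) + (1.6)·(1.6) + (1.6)·(1.6) + (-5.4)·(-5.4) + (1.6)·(1.6)) / 4 = 37.2/4 = 9.3
  s[X,Y] = ((0.6)·(1.2) + (1.6)·(0.2) + (1.6)·(-2.8) + (-5.4)·(-0.8) + (1.6)·(2.2)) / 4 = 4.4/4 = 1.1
  s[Y,Y] = ((1.2)·(1.2) + (0.2)·(0.2) + (-2.8)·(-2.8) + (-0.8)·(-0.8) + (2.2)·(2.2)) / 4 = 14.8/4 = 3.7
  Sample standard deviations s_i = √(s[i,i]):
  s(X) = √(9.3) = 3.0496
  s(Y) = √(3.7) = 1.9235

Step 3 — r_{ij} = s_{ij} / (s_i · s_j):
  r[X,X] = 1 (diagonal).
  r[X,Y] = 1.1 / (3.0496 · 1.9235) = 1.1 / 5.866 = 0.1875
  r[Y,Y] = 1 (diagonal).

R is symmetric with unit diagonal. Assembling:

R = [[1, 0.1875],
 [0.1875, 1]]


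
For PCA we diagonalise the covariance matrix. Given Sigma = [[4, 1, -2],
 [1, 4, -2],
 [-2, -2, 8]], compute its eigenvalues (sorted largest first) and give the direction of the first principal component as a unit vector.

Step 1 — characteristic polynomial p(λ) = det(λI - Sigma) = λ³ - tr·λ² + c_1·λ - det, where tr = trace, c_1 = sum of the principal 2×2 minors, det = det(Sigma):
  tr = 4 + 4 + 8 = 16,
  c_1 = (4·4 - (1)²) + (4·8 - (-2)²) + (4·8 - (-2)²) = 15 + 28 + 28 = 71,
  det = 4·(4·8 - (-2)²) - (1)·((1)·8 - (-2)·(-2)) + (-2)·((1)·(-2) - 4·(-2)) = 4·(28) - (1)·(4) + (-2)·(6) = 96.
  So p(λ) = λ³ - 16λ² + 71λ - 96.
Step 2 — look for an integer root (rational root theorem: any rational root is an integer divisor of 96). Testing λ = 3:
  p(3) = 27 - 144 + 213 - 96 = 0  ✓
  Dividing out (λ - 3): p(λ) = (λ - 3)(λ² - 13λ + 32).
Step 3 — remaining eigenvalues from the quadratic λ² - 13λ + 32 = 0:
  Δ = 13² - 4·32 = 169 - 128 = 41,  λ = (13 ± √41)/2 = (13 ± 6.4031)/2 ≈ 9.7016 or 3.2984.
  Sorted: λ_1 = 9.7016,  λ_2 = 3.2984,  λ_3 = 3  (check: sum = 16 = tr ✓).

Step 4 — unit eigenvector for λ_1 ≈ 9.7016: v spans the null space of (Sigma - λ_1 I), whose rows are
  r_1 = (-5.7016, 1, -2),  r_2 = (1, -5.7016, -2),  r_3 = (-2, -2, -1.7016).
  v is orthogonal to every row, so take v ∝ r_1 × r_2 = ((1)·(-2) - (-2)·(-5.7016), (-2)·(1) - (-5.7016)·(-2), (-5.7016)·(-5.7016) - (1)·(1)) ≈ (-13.4031, -13.4031, 31.5078).
  Rescale (multiply by -1 so the first nonzero entry is positive): u = (13.4031, 13.4031, -31.5078).
  ||u|| = √((13.4031)² + (13.4031)² + (-31.5078)²) = √(1352.0296) ≈ 36.77,  v_1 = u/||u|| ≈ (0.3645, 0.3645, -0.8569) (||v_1|| = 1).

λ_1 = 9.7016,  λ_2 = 3.2984,  λ_3 = 3;  v_1 ≈ (0.3645, 0.3645, -0.8569)


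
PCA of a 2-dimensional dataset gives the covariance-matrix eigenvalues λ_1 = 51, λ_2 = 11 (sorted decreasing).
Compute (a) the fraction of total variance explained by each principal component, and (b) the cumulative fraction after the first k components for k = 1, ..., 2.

Step 1 — total variance = trace(Sigma) = Σ λ_i = 51 + 11 = 62.

Step 2 — fraction explained by component i = λ_i / Σ λ:
  PC1: 51/62 = 0.8226
  PC2: 11/62 = 0.1774

Step 3 — cumulative fraction after k components = (λ_1 + ... + λ_k) / Σ λ:
  k = 1: 51/62 = 0.8226
  k = 2: (51 + 11)/62 = 62/62 = 1

Summary (fraction, with percent):

explained: PC1 0.8226 (82.26%), PC2 0.1774 (17.74%);  cumulative: 0.8226, 1
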